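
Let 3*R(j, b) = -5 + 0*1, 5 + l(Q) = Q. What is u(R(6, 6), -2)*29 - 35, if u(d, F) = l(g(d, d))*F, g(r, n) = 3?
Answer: 81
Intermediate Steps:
l(Q) = -5 + Q
R(j, b) = -5/3 (R(j, b) = (-5 + 0*1)/3 = (-5 + 0)/3 = (1/3)*(-5) = -5/3)
u(d, F) = -2*F (u(d, F) = (-5 + 3)*F = -2*F)
u(R(6, 6), -2)*29 - 35 = -2*(-2)*29 - 35 = 4*29 - 35 = 116 - 35 = 81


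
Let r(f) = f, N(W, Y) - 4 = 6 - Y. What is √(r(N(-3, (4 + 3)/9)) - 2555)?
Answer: 8*I*√358/3 ≈ 50.456*I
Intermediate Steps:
N(W, Y) = 10 - Y (N(W, Y) = 4 + (6 - Y) = 10 - Y)
√(r(N(-3, (4 + 3)/9)) - 2555) = √((10 - (4 + 3)/9) - 2555) = √((10 - 7/9) - 2555) = √(83/9 - 2555) = √(-22912/9) = 8*I*√358/3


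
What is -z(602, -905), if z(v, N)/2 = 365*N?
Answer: 660650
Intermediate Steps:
z(v, N) = 730*N (z(v, N) = 2*(365*N) = 730*N)
-z(602, -905) = -730*(-905) = -1*(-660650) = 660650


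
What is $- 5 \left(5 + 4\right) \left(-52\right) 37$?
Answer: $86580$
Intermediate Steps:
$- 5 \left(5 + 4\right) \left(-52\right) 37 = \left(-5\right) 9 \left(-52\right) 37 = \left(-45\right) \left(-52\right) 37 = 2340 \cdot 37 = 86580$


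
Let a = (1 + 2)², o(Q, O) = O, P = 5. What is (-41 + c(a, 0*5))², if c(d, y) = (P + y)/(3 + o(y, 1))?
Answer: 25281/16 ≈ 1580.1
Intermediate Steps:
a = 9 (a = 3² = 9)
c(d, y) = 5/4 + y/4 (c(d, y) = (5 + y)/(3 + 1) = (5 + y)/4 = (5 + y)*(¼) = 5/4 + y/4)
(-41 + c(a, 0*5))² = (-41 + (5/4 + (0*5)/4))² = (-41 + (5/4 + (¼)*0))² = (-41 + (5/4 + 0))² = (-41 + 5/4)² = (-159/4)² = 25281/16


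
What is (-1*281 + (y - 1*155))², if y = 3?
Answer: 187489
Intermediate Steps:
(-1*281 + (y - 1*155))² = (-1*281 + (3 - 1*155))² = (-281 + (3 - 155))² = (-281 - 152)² = (-433)² = 187489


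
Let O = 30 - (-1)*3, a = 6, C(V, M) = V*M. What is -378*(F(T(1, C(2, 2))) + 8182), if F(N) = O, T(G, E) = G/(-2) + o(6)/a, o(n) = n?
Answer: -3105270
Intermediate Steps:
C(V, M) = M*V
O = 33 (O = 30 - 1*(-3) = 30 + 3 = 33)
T(G, E) = 1 - G/2 (T(G, E) = G/(-2) + 6/6 = G*(-½) + 6*(⅙) = -G/2 + 1 = 1 - G/2)
F(N) = 33
-378*(F(T(1, C(2, 2))) + 8182) = -378*(33 + 8182) = -378*8215 = -3105270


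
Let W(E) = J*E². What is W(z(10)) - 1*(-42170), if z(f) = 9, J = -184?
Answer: 27266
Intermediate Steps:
W(E) = -184*E²
W(z(10)) - 1*(-42170) = -184*9² - 1*(-42170) = -184*81 + 42170 = -14904 + 42170 = 27266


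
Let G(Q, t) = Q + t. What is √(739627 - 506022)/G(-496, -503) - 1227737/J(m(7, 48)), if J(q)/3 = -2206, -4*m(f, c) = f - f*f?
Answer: 1227737/6618 - √233605/999 ≈ 185.03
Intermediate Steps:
m(f, c) = -f/4 + f²/4 (m(f, c) = -(f - f*f)/4 = -(f - f²)/4 = -f/4 + f²/4)
J(q) = -6618 (J(q) = 3*(-2206) = -6618)
√(739627 - 506022)/G(-496, -503) - 1227737/J(m(7, 48)) = √(739627 - 506022)/(-496 - 503) - 1227737/(-6618) = √233605/(-999) - 1227737*(-1/6618) = √233605*(-1/999) + 1227737/6618 = -√233605/999 + 1227737/6618 = 1227737/6618 - √233605/999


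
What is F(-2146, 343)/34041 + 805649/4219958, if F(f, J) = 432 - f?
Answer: 38304149333/143651590278 ≈ 0.26665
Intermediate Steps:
F(-2146, 343)/34041 + 805649/4219958 = (432 - 1*(-2146))/34041 + 805649/4219958 = (432 + 2146)*(1/34041) + 805649*(1/4219958) = 2578*(1/34041) + 805649/4219958 = 2578/34041 + 805649/4219958 = 38304149333/143651590278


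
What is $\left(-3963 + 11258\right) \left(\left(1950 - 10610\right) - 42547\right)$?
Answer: $-373555065$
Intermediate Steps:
$\left(-3963 + 11258\right) \left(\left(1950 - 10610\right) - 42547\right) = 7295 \left(\left(1950 - 10610\right) - 42547\right) = 7295 \left(-8660 - 42547\right) = 7295 \left(-51207\right) = -373555065$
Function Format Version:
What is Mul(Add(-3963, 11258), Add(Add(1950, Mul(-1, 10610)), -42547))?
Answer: -373555065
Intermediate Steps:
Mul(Add(-3963, 11258), Add(Add(1950, Mul(-1, 10610)), -42547)) = Mul(7295, Add(Add(1950, -10610), -42547)) = Mul(7295, Add(-8660, -42547)) = Mul(7295, -51207) = -373555065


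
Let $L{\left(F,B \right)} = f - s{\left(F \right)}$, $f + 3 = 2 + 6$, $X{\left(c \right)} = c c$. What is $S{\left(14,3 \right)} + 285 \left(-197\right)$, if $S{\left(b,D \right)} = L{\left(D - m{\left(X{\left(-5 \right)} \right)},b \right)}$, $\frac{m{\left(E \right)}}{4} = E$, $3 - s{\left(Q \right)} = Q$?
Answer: $-56240$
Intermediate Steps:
$X{\left(c \right)} = c^{2}$
$s{\left(Q \right)} = 3 - Q$
$m{\left(E \right)} = 4 E$
$f = 5$ ($f = -3 + \left(2 + 6\right) = -3 + 8 = 5$)
$L{\left(F,B \right)} = 2 + F$ ($L{\left(F,B \right)} = 5 - \left(3 - F\right) = 5 + \left(-3 + F\right) = 2 + F$)
$S{\left(b,D \right)} = -98 + D$ ($S{\left(b,D \right)} = 2 + \left(D - 4 \left(-5\right)^{2}\right) = 2 + \left(D - 4 \cdot 25\right) = 2 + \left(D - 100\right) = 2 + \left(-100 + D\right) = -98 + D$)
$S{\left(14,3 \right)} + 285 \left(-197\right) = \left(-98 + 3\right) + 285 \left(-197\right) = -95 - 56145 = -56240$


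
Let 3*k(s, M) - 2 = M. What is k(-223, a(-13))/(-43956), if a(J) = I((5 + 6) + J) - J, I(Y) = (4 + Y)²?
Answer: -19/131868 ≈ -0.00014408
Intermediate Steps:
a(J) = (15 + J)² - J (a(J) = (4 + ((5 + 6) + J))² - J = (4 + (11 + J))² - J = (15 + J)² - J)
k(s, M) = ⅔ + M/3
k(-223, a(-13))/(-43956) = (⅔ + ((15 - 13)² - 1*(-13))/3)/(-43956) = (⅔ + (2² + 13)/3)*(-1/43956) = (⅔ + (4 + 13)/3)*(-1/43956) = (⅔ + (⅓)*17)*(-1/43956) = (⅔ + 17/3)*(-1/43956) = (19/3)*(-1/43956) = -19/131868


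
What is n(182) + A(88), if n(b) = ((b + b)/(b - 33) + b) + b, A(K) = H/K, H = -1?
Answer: 4804651/13112 ≈ 366.43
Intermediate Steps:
A(K) = -1/K
n(b) = 2*b + 2*b/(-33 + b) (n(b) = ((2*b)/(-33 + b) + b) + b = (2*b/(-33 + b) + b) + b = (b + 2*b/(-33 + b)) + b = 2*b + 2*b/(-33 + b))
n(182) + A(88) = 2*182*(-32 + 182)/(-33 + 182) - 1/88 = 2*182*150/149 - 1*1/88 = 2*182*(1/149)*150 - 1/88 = 54600/149 - 1/88 = 4804651/13112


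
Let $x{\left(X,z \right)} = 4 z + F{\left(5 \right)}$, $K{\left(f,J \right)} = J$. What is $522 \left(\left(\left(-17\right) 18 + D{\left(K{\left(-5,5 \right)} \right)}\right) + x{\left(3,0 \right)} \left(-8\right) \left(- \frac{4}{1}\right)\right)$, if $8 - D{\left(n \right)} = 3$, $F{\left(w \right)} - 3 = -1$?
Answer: $-123714$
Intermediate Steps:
$F{\left(w \right)} = 2$ ($F{\left(w \right)} = 3 - 1 = 2$)
$x{\left(X,z \right)} = 2 + 4 z$ ($x{\left(X,z \right)} = 4 z + 2 = 2 + 4 z$)
$D{\left(n \right)} = 5$ ($D{\left(n \right)} = 8 - 3 = 5$)
$522 \left(\left(\left(-17\right) 18 + D{\left(K{\left(-5,5 \right)} \right)}\right) + x{\left(3,0 \right)} \left(-8\right) \left(- \frac{4}{1}\right)\right) = 522 \left(\left(\left(-17\right) 18 + 5\right) + \left(2 + 4 \cdot 0\right) \left(-8\right) \left(- \frac{4}{1}\right)\right) = 522 \left(\left(-306 + 5\right) + \left(2 + 0\right) \left(-8\right) \left(\left(-4\right) 1\right)\right) = 522 \left(-301 + 2 \left(-8\right) \left(-4\right)\right) = 522 \left(-301 - -64\right) = 522 \left(-301 + 64\right) = 522 \left(-237\right) = -123714$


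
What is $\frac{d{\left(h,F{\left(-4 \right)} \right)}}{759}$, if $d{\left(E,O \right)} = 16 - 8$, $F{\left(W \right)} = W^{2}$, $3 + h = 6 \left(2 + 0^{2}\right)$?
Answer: $\frac{8}{759} \approx 0.01054$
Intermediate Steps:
$h = 9$ ($h = -3 + 6 \left(2 + 0^{2}\right) = -3 + 6 \left(2 + 0\right) = -3 + 6 \cdot 2 = -3 + 12 = 9$)
$d{\left(E,O \right)} = 8$ ($d{\left(E,O \right)} = 16 - 8 = 8$)
$\frac{d{\left(h,F{\left(-4 \right)} \right)}}{759} = \frac{8}{759}$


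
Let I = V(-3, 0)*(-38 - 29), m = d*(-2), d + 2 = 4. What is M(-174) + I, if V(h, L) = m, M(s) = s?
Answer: 94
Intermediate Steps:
d = 2 (d = -2 + 4 = 2)
m = -4 (m = 2*(-2) = -4)
V(h, L) = -4
I = 268 (I = -4*(-38 - 29) = -4*(-67) = 268)
M(-174) + I = -174 + 268 = 94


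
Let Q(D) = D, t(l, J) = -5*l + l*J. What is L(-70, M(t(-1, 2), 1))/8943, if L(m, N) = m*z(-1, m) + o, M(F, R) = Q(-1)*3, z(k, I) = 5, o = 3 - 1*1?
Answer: -116/2981 ≈ -0.038913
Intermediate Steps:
t(l, J) = -5*l + J*l
o = 2 (o = 3 - 1 = 2)
M(F, R) = -3 (M(F, R) = -1*3 = -3)
L(m, N) = 2 + 5*m (L(m, N) = m*5 + 2 = 5*m + 2 = 2 + 5*m)
L(-70, M(t(-1, 2), 1))/8943 = (2 + 5*(-70))/8943 = (2 - 350)*(1/8943) = -348*1/8943 = -116/2981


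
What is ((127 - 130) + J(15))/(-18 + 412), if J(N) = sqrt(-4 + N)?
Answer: -3/394 + sqrt(11)/394 ≈ 0.00080362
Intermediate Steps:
((127 - 130) + J(15))/(-18 + 412) = ((127 - 130) + sqrt(-4 + 15))/(-18 + 412) = (-3 + sqrt(11))/394 = (-3 + sqrt(11))*(1/394) = -3/394 + sqrt(11)/394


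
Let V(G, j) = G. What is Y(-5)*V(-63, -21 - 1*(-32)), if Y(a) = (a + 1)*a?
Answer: -1260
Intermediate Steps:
Y(a) = a*(1 + a) (Y(a) = (1 + a)*a = a*(1 + a))
Y(-5)*V(-63, -21 - 1*(-32)) = -5*(1 - 5)*(-63) = -5*(-4)*(-63) = 20*(-63) = -1260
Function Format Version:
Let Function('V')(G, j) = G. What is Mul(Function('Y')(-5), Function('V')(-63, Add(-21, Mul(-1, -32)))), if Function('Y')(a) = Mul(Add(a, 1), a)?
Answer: -1260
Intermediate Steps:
Function('Y')(a) = Mul(a, Add(1, a)) (Function('Y')(a) = Mul(Add(1, a), a) = Mul(a, Add(1, a)))
Mul(Function('Y')(-5), Function('V')(-63, Add(-21, Mul(-1, -32)))) = Mul(Mul(-5, Add(1, -5)), -63) = Mul(Mul(-5, -4), -63) = Mul(20, -63) = -1260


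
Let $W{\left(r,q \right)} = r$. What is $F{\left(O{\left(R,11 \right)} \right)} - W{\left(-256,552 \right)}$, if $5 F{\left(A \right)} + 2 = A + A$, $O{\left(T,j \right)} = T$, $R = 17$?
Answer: $\frac{1312}{5} \approx 262.4$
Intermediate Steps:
$F{\left(A \right)} = - \frac{2}{5} + \frac{2 A}{5}$ ($F{\left(A \right)} = - \frac{2}{5} + \frac{A + A}{5} = - \frac{2}{5} + \frac{2 A}{5}$)
$F{\left(O{\left(R,11 \right)} \right)} - W{\left(-256,552 \right)} = \left(- \frac{2}{5} + \frac{2}{5} \cdot 17\right) - -256 = \left(- \frac{2}{5} + \frac{34}{5}\right) + 256 = \frac{32}{5} + 256 = \frac{1312}{5}$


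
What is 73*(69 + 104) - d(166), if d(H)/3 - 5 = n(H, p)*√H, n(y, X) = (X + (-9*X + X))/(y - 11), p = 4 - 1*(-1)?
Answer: 12614 + 21*√166/31 ≈ 12623.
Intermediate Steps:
p = 5 (p = 4 + 1 = 5)
n(y, X) = -7*X/(-11 + y) (n(y, X) = (X - 8*X)/(-11 + y) = (-7*X)/(-11 + y) = -7*X/(-11 + y))
d(H) = 15 - 105*√H/(-11 + H) (d(H) = 15 + 3*((-7*5/(-11 + H))*√H) = 15 + 3*((-35/(-11 + H))*√H) = 15 + 3*(-35*√H/(-11 + H)) = 15 - 105*√H/(-11 + H))
73*(69 + 104) - d(166) = 73*(69 + 104) - 15*(-11 + 166 - 7*√166)/(-11 + 166) = 73*173 - 15*(155 - 7*√166)/155 = 12629 - 15*(155 - 7*√166)/155 = 12629 - (15 - 21*√166/31) = 12629 + (-15 + 21*√166/31) = 12614 + 21*√166/31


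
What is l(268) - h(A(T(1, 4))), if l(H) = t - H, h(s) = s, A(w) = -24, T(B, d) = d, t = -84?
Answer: -328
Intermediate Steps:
l(H) = -84 - H
l(268) - h(A(T(1, 4))) = (-84 - 1*268) - 1*(-24) = (-84 - 268) + 24 = -352 + 24 = -328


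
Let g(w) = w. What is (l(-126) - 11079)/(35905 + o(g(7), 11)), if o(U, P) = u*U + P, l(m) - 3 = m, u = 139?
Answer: -11202/36889 ≈ -0.30367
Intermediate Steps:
l(m) = 3 + m
o(U, P) = P + 139*U (o(U, P) = 139*U + P = P + 139*U)
(l(-126) - 11079)/(35905 + o(g(7), 11)) = ((3 - 126) - 11079)/(35905 + (11 + 139*7)) = (-123 - 11079)/(35905 + (11 + 973)) = -11202/(35905 + 984) = -11202/36889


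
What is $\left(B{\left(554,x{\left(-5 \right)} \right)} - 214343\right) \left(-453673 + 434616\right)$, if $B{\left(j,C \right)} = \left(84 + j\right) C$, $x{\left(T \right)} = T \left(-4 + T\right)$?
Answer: $3537608081$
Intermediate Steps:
$B{\left(j,C \right)} = C \left(84 + j\right)$
$\left(B{\left(554,x{\left(-5 \right)} \right)} - 214343\right) \left(-453673 + 434616\right) = \left(- 5 \left(-4 - 5\right) \left(84 + 554\right) - 214343\right) \left(-453673 + 434616\right) = \left(\left(-5\right) \left(-9\right) 638 - 214343\right) \left(-19057\right) = \left(45 \cdot 638 - 214343\right) \left(-19057\right) = \left(28710 - 214343\right) \left(-19057\right) = \left(-185633\right) \left(-19057\right) = 3537608081$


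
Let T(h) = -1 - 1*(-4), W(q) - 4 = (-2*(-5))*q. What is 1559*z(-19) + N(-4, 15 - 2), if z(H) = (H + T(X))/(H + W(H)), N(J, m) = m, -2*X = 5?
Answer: 27609/205 ≈ 134.68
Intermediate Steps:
W(q) = 4 + 10*q (W(q) = 4 + (-2*(-5))*q = 4 + 10*q)
X = -5/2 (X = -½*5 = -5/2 ≈ -2.5000)
T(h) = 3 (T(h) = -1 + 4 = 3)
z(H) = (3 + H)/(4 + 11*H) (z(H) = (H + 3)/(H + (4 + 10*H)) = (3 + H)/(4 + 11*H))
1559*z(-19) + N(-4, 15 - 2) = 1559*((3 - 19)/(4 + 11*(-19))) + (15 - 2) = 1559*(-16/(4 - 209)) + 13 = 1559*(-16/(-205)) + 13 = 1559*(-1/205*(-16)) + 13 = 1559*(16/205) + 13 = 24944/205 + 13 = 27609/205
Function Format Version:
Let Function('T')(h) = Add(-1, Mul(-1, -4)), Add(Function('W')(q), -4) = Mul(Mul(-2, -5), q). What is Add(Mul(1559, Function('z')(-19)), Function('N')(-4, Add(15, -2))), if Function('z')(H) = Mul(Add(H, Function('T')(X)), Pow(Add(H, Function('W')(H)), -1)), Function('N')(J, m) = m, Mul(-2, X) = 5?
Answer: Rational(27609, 205) ≈ 134.68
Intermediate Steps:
Function('W')(q) = Add(4, Mul(10, q)) (Function('W')(q) = Add(4, Mul(Mul(-2, -5), q)) = Add(4, Mul(10, q)))
X = Rational(-5, 2) (X = Mul(Rational(-1, 2), 5) = Rational(-5, 2) ≈ -2.5000)
Function('T')(h) = 3 (Function('T')(h) = Add(-1, 4) = 3)
Function('z')(H) = Mul(Pow(Add(4, Mul(11, H)), -1), Add(3, H)) (Function('z')(H) = Mul(Add(H, 3), Pow(Add(H, Add(4, Mul(10, H))), -1)) = Mul(Add(3, H), Pow(Add(4, Mul(11, H)), -1)) = Mul(Pow(Add(4, Mul(11, H)), -1), Add(3, H)))
Add(Mul(1559, Function('z')(-19)), Function('N')(-4, Add(15, -2))) = Add(Mul(1559, Mul(Pow(Add(4, Mul(11, -19)), -1), Add(3, -19))), Add(15, -2)) = Add(Mul(1559, Mul(Pow(Add(4, -209), -1), -16)), 13) = Add(Mul(1559, Mul(Pow(-205, -1), -16)), 13) = Add(Mul(1559, Mul(Rational(-1, 205), -16)), 13) = Add(Mul(1559, Rational(16, 205)), 13) = Add(Rational(24944, 205), 13) = Rational(27609, 205)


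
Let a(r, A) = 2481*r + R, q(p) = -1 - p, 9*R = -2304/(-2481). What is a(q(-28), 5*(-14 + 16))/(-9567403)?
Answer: -166195003/23736726843 ≈ -0.0070016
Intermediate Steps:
R = 256/2481 (R = (-2304/(-2481))/9 = (-2304*(-1/2481))/9 = (1/9)*(768/827) = 256/2481 ≈ 0.10318)
a(r, A) = 256/2481 + 2481*r (a(r, A) = 2481*r + 256/2481 = 256/2481 + 2481*r)
a(q(-28), 5*(-14 + 16))/(-9567403) = (256/2481 + 2481*(-1 - 1*(-28)))/(-9567403) = (256/2481 + 2481*(-1 + 28))*(-1/9567403) = (256/2481 + 2481*27)*(-1/9567403) = (256/2481 + 66987)*(-1/9567403) = (166195003/2481)*(-1/9567403) = -166195003/23736726843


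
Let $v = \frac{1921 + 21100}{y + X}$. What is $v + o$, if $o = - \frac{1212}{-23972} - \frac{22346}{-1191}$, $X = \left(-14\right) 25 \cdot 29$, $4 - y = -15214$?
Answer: $\frac{844849465591}{36173676084} \approx 23.355$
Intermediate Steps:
$y = 15218$ ($y = 4 - -15214 = 4 + 15214 = 15218$)
$X = -10150$ ($X = \left(-350\right) 29 = -10150$)
$o = \frac{134280451}{7137663}$ ($o = \left(-1212\right) \left(- \frac{1}{23972}\right) - - \frac{22346}{1191} = \frac{303}{5993} + \frac{22346}{1191} = \frac{134280451}{7137663} \approx 18.813$)
$v = \frac{23021}{5068}$ ($v = \frac{1921 + 21100}{15218 - 10150} = \frac{23021}{5068} \approx 4.5424$)
$v + o = \frac{23021}{5068} + \frac{134280451}{7137663} = \frac{844849465591}{36173676084}$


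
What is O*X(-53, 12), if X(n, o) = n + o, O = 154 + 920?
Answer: -44034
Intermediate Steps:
O = 1074
O*X(-53, 12) = 1074*(-53 + 12) = 1074*(-41) = -44034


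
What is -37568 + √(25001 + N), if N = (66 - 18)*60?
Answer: -37568 + 7*√569 ≈ -37401.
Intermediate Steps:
N = 2880 (N = 48*60 = 2880)
-37568 + √(25001 + N) = -37568 + √(25001 + 2880) = -37568 + √27881 = -37568 + 7*√569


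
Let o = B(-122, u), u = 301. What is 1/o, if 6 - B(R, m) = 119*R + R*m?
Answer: 1/51246 ≈ 1.9514e-5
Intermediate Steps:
B(R, m) = 6 - 119*R - R*m (B(R, m) = 6 - (119*R + R*m) = 6 + (-119*R - R*m) = 6 - 119*R - R*m)
o = 51246 (o = 6 - 119*(-122) - 1*(-122)*301 = 6 + 14518 + 36722 = 51246)
1/o = 1/51246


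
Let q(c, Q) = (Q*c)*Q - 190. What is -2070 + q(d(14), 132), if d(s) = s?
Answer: 241676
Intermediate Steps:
q(c, Q) = -190 + c*Q² (q(c, Q) = c*Q² - 190 = -190 + c*Q²)
-2070 + q(d(14), 132) = -2070 + (-190 + 14*132²) = -2070 + (-190 + 14*17424) = -2070 + (-190 + 243936) = -2070 + 243746 = 241676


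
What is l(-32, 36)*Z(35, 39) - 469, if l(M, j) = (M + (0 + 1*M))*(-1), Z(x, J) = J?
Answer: 2027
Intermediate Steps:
l(M, j) = -2*M (l(M, j) = (M + (0 + M))*(-1) = (M + M)*(-1) = (2*M)*(-1) = -2*M)
l(-32, 36)*Z(35, 39) - 469 = -2*(-32)*39 - 469 = 64*39 - 469 = 2496 - 469 = 2027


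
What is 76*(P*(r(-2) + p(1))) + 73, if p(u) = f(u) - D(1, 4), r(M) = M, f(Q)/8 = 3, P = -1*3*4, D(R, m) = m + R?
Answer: -15431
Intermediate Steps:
D(R, m) = R + m
P = -12 (P = -3*4 = -12)
f(Q) = 24 (f(Q) = 8*3 = 24)
p(u) = 19 (p(u) = 24 - (1 + 4) = 24 - 1*5 = 24 - 5 = 19)
76*(P*(r(-2) + p(1))) + 73 = 76*(-12*(-2 + 19)) + 73 = 76*(-12*17) + 73 = 76*(-204) + 73 = -15504 + 73 = -15431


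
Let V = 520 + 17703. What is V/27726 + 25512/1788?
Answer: 61660703/4131174 ≈ 14.926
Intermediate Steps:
V = 18223
V/27726 + 25512/1788 = 18223/27726 + 25512/1788 = 18223*(1/27726) + 25512*(1/1788) = 18223/27726 + 2126/149 = 61660703/4131174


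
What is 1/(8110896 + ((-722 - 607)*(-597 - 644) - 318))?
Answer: 1/9759867 ≈ 1.0246e-7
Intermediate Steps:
1/(8110896 + ((-722 - 607)*(-597 - 644) - 318)) = 1/(8110896 + (-1329*(-1241) - 318)) = 1/(8110896 + (1649289 - 318)) = 1/(8110896 + 1648971) = 1/9759867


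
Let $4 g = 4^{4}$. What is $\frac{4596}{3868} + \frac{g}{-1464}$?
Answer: $\frac{202531}{176961} \approx 1.1445$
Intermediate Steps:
$g = 64$ ($g = \frac{4^{4}}{4} = \frac{1}{4} \cdot 256 = 64$)
$\frac{4596}{3868} + \frac{g}{-1464} = \frac{4596}{3868} + \frac{64}{-1464} = 4596 \cdot \frac{1}{3868} + 64 \left(- \frac{1}{1464}\right) = \frac{1149}{967} - \frac{8}{183} = \frac{202531}{176961}$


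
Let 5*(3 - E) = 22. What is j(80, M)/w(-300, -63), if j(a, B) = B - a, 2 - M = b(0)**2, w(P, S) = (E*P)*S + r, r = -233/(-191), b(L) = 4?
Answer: 17954/5053627 ≈ 0.0035527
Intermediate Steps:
r = 233/191 (r = -233*(-1/191) = 233/191 ≈ 1.2199)
E = -7/5 (E = 3 - 1/5*22 = 3 - 22/5 = -7/5 ≈ -1.4000)
w(P, S) = 233/191 - 7*P*S/5 (w(P, S) = (-7*P/5)*S + 233/191 = -7*P*S/5 + 233/191 = 233/191 - 7*P*S/5)
M = -14 (M = 2 - 1*4**2 = 2 - 1*16 = 2 - 16 = -14)
j(80, M)/w(-300, -63) = (-14 - 1*80)/(233/191 - 7/5*(-300)*(-63)) = (-14 - 80)/(233/191 - 26460) = -94/(-5053627/191) = -94*(-191/5053627) = 17954/5053627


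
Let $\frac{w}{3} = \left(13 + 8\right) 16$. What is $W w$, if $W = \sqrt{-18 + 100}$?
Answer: $1008 \sqrt{82} \approx 9127.8$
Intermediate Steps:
$w = 1008$ ($w = 3 \left(13 + 8\right) 16 = 3 \cdot 21 \cdot 16 = 3 \cdot 336 = 1008$)
$W = \sqrt{82} \approx 9.0554$
$W w = \sqrt{82} \cdot 1008 = 1008 \sqrt{82}$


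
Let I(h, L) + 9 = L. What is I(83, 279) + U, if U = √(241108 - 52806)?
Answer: 270 + √188302 ≈ 703.94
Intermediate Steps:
I(h, L) = -9 + L
U = √188302 ≈ 433.94
I(83, 279) + U = (-9 + 279) + √188302 = 270 + √188302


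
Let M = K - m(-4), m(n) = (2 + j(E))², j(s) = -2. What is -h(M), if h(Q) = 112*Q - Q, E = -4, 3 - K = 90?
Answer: 9657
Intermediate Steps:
K = -87 (K = 3 - 1*90 = 3 - 90 = -87)
m(n) = 0 (m(n) = (2 - 2)² = 0² = 0)
M = -87 (M = -87 - 1*0 = -87 + 0 = -87)
h(Q) = 111*Q
-h(M) = -111*(-87) = -1*(-9657) = 9657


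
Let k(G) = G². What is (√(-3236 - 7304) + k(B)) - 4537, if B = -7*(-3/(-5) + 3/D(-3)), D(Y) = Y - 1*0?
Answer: -113229/25 + 2*I*√2635 ≈ -4529.2 + 102.66*I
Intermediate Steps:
D(Y) = Y (D(Y) = Y + 0 = Y)
B = 14/5 (B = -7*(-3/(-5) + 3/(-3)) = -7*(-3*(-⅕) + 3*(-⅓)) = -7*(⅗ - 1) = -7*(-⅖) = 14/5 ≈ 2.8000)
(√(-3236 - 7304) + k(B)) - 4537 = (√(-3236 - 7304) + (14/5)²) - 4537 = (√(-10540) + 196/25) - 4537 = (2*I*√2635 + 196/25) - 4537 = (196/25 + 2*I*√2635) - 4537 = -113229/25 + 2*I*√2635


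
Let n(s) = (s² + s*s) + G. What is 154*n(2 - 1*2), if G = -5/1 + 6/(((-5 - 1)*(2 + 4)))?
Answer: -2387/3 ≈ -795.67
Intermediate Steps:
G = -31/6 (G = -5*1 + 6/((-6*6)) = -5 + 6/(-36) = -5 + 6*(-1/36) = -5 - ⅙ = -31/6 ≈ -5.1667)
n(s) = -31/6 + 2*s² (n(s) = (s² + s*s) - 31/6 = (s² + s²) - 31/6 = 2*s² - 31/6 = -31/6 + 2*s²)
154*n(2 - 1*2) = 154*(-31/6 + 2*(2 - 1*2)²) = 154*(-31/6 + 2*(2 - 2)²) = 154*(-31/6 + 2*0²) = 154*(-31/6 + 2*0) = 154*(-31/6 + 0) = 154*(-31/6) = -2387/3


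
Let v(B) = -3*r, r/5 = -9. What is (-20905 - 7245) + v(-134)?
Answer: -28015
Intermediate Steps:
r = -45 (r = 5*(-9) = -45)
v(B) = 135 (v(B) = -3*(-45) = 135)
(-20905 - 7245) + v(-134) = (-20905 - 7245) + 135 = -28150 + 135 = -28015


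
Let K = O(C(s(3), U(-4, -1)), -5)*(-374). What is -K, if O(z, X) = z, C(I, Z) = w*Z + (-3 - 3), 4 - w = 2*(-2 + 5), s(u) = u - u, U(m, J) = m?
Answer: 748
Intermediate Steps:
s(u) = 0
w = -2 (w = 4 - 2*(-2 + 5) = 4 - 2*3 = 4 - 1*6 = 4 - 6 = -2)
C(I, Z) = -6 - 2*Z (C(I, Z) = -2*Z + (-3 - 3) = -2*Z - 6 = -6 - 2*Z)
K = -748 (K = (-6 - 2*(-4))*(-374) = (-6 + 8)*(-374) = 2*(-374) = -748)
-K = -1*(-748) = 748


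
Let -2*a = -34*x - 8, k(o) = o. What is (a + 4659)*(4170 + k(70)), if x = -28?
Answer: 17752880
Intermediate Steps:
a = -472 (a = -(-34*(-28) - 8)/2 = -(952 - 8)/2 = -½*944 = -472)
(a + 4659)*(4170 + k(70)) = (-472 + 4659)*(4170 + 70) = 4187*4240 = 17752880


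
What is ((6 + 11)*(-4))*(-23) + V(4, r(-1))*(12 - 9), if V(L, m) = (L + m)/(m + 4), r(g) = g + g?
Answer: 1567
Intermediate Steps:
r(g) = 2*g
V(L, m) = (L + m)/(4 + m)
((6 + 11)*(-4))*(-23) + V(4, r(-1))*(12 - 9) = ((6 + 11)*(-4))*(-23) + ((4 + 2*(-1))/(4 + 2*(-1)))*(12 - 9) = (17*(-4))*(-23) + ((4 - 2)/(4 - 2))*3 = -68*(-23) + (2/2)*3 = 1564 + ((½)*2)*3 = 1564 + 1*3 = 1564 + 3 = 1567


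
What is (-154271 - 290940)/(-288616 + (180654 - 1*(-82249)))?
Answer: 445211/25713 ≈ 17.315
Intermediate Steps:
(-154271 - 290940)/(-288616 + (180654 - 1*(-82249))) = -445211/(-288616 + (180654 + 82249)) = -445211/(-288616 + 262903) = -445211/(-25713) = -445211*(-1/25713) = 445211/25713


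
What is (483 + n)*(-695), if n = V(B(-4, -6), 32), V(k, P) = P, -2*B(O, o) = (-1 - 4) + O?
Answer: -357925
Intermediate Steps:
B(O, o) = 5/2 - O/2 (B(O, o) = -((-1 - 4) + O)/2 = -(-5 + O)/2 = 5/2 - O/2)
n = 32
(483 + n)*(-695) = (483 + 32)*(-695) = 515*(-695) = -357925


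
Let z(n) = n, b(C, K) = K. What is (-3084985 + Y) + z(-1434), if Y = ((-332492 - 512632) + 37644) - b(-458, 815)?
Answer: -3894714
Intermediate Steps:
Y = -808295 (Y = ((-332492 - 512632) + 37644) - 1*815 = (-845124 + 37644) - 815 = -807480 - 815 = -808295)
(-3084985 + Y) + z(-1434) = (-3084985 - 808295) - 1434 = -3893280 - 1434 = -3894714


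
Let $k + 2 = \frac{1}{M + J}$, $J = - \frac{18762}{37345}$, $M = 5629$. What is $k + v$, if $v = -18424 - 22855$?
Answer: $- \frac{8677111069938}{210196243} \approx -41281.0$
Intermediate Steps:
$J = - \frac{18762}{37345}$ ($J = \left(-18762\right) \frac{1}{37345} = - \frac{18762}{37345} \approx -0.5024$)
$v = -41279$
$k = - \frac{420355141}{210196243}$ ($k = -2 + \frac{1}{5629 - \frac{18762}{37345}} = -2 + \frac{1}{\frac{210196243}{37345}} = -2 + \frac{37345}{210196243} = - \frac{420355141}{210196243} \approx -1.9998$)
$k + v = - \frac{420355141}{210196243} - 41279 = - \frac{8677111069938}{210196243}$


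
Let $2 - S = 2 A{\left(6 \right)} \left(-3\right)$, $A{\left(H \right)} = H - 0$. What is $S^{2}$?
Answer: $1444$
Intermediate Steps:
$A{\left(H \right)} = H$ ($A{\left(H \right)} = H + 0 = H$)
$S = 38$ ($S = 2 - 2 \cdot 6 \left(-3\right) = 2 - 12 \left(-3\right) = 2 - -36 = 2 + 36 = 38$)
$S^{2} = 38^{2} = 1444$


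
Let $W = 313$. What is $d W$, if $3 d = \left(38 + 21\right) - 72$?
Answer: $- \frac{4069}{3} \approx -1356.3$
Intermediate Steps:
$d = - \frac{13}{3}$ ($d = \frac{\left(38 + 21\right) - 72}{3} = \frac{59 - 72}{3} = \frac{1}{3} \left(-13\right) = - \frac{13}{3} \approx -4.3333$)
$d W = \left(- \frac{13}{3}\right) 313 = - \frac{4069}{3}$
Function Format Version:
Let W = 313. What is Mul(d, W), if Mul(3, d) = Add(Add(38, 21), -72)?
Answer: Rational(-4069, 3) ≈ -1356.3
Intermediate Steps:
d = Rational(-13, 3) (d = Mul(Rational(1, 3), Add(Add(38, 21), -72)) = Mul(Rational(1, 3), Add(59, -72)) = Mul(Rational(1, 3), -13) = Rational(-13, 3) ≈ -4.3333)
Mul(d, W) = Mul(Rational(-13, 3), 313) = Rational(-4069, 3)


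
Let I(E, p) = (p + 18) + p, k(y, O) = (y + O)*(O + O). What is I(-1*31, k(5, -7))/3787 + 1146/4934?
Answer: 2352509/9342529 ≈ 0.25181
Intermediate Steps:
k(y, O) = 2*O*(O + y) (k(y, O) = (O + y)*(2*O) = 2*O*(O + y))
I(E, p) = 18 + 2*p (I(E, p) = (18 + p) + p = 18 + 2*p)
I(-1*31, k(5, -7))/3787 + 1146/4934 = (18 + 2*(2*(-7)*(-7 + 5)))/3787 + 1146/4934 = (18 + 2*(2*(-7)*(-2)))*(1/3787) + 1146*(1/4934) = (18 + 2*28)*(1/3787) + 573/2467 = (18 + 56)*(1/3787) + 573/2467 = 74*(1/3787) + 573/2467 = 74/3787 + 573/2467 = 2352509/9342529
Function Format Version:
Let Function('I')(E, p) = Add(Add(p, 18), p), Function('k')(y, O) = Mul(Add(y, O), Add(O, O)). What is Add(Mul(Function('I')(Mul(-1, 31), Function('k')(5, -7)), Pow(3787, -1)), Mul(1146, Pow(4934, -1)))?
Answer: Rational(2352509, 9342529) ≈ 0.25181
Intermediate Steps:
Function('k')(y, O) = Mul(2, O, Add(O, y)) (Function('k')(y, O) = Mul(Add(O, y), Mul(2, O)) = Mul(2, O, Add(O, y)))
Function('I')(E, p) = Add(18, Mul(2, p)) (Function('I')(E, p) = Add(Add(18, p), p) = Add(18, Mul(2, p)))
Add(Mul(Function('I')(Mul(-1, 31), Function('k')(5, -7)), Pow(3787, -1)), Mul(1146, Pow(4934, -1))) = Add(Mul(Add(18, Mul(2, Mul(2, -7, Add(-7, 5)))), Pow(3787, -1)), Mul(1146, Pow(4934, -1))) = Add(Mul(Add(18, Mul(2, Mul(2, -7, -2))), Rational(1, 3787)), Mul(1146, Rational(1, 4934))) = Add(Mul(Add(18, Mul(2, 28)), Rational(1, 3787)), Rational(573, 2467)) = Add(Mul(Add(18, 56), Rational(1, 3787)), Rational(573, 2467)) = Add(Mul(74, Rational(1, 3787)), Rational(573, 2467)) = Add(Rational(74, 3787), Rational(573, 2467)) = Rational(2352509, 9342529)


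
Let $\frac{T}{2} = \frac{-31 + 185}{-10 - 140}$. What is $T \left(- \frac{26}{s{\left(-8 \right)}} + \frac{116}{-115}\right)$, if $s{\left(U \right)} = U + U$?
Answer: $- \frac{14553}{11500} \approx -1.2655$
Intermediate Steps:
$s{\left(U \right)} = 2 U$
$T = - \frac{154}{75}$ ($T = 2 \frac{-31 + 185}{-10 - 140} = 2 \frac{154}{-150} = 2 \cdot 154 \left(- \frac{1}{150}\right) = 2 \left(- \frac{77}{75}\right) = - \frac{154}{75} \approx -2.0533$)
$T \left(- \frac{26}{s{\left(-8 \right)}} + \frac{116}{-115}\right) = - \frac{154 \left(- \frac{26}{2 \left(-8\right)} + \frac{116}{-115}\right)}{75} = - \frac{154 \left(- \frac{26}{-16} + 116 \left(- \frac{1}{115}\right)\right)}{75} = - \frac{154 \left(\left(-26\right) \left(- \frac{1}{16}\right) - \frac{116}{115}\right)}{75} = - \frac{154 \left(\frac{13}{8} - \frac{116}{115}\right)}{75} = \left(- \frac{154}{75}\right) \frac{567}{920} = - \frac{14553}{11500}$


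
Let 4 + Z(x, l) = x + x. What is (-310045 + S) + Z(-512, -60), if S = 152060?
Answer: -159013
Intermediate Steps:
Z(x, l) = -4 + 2*x (Z(x, l) = -4 + (x + x) = -4 + 2*x)
(-310045 + S) + Z(-512, -60) = (-310045 + 152060) + (-4 + 2*(-512)) = -157985 + (-4 - 1024) = -157985 - 1028 = -159013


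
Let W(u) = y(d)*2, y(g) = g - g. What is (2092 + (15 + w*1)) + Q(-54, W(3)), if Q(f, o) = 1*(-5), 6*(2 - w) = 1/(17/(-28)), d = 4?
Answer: 107318/51 ≈ 2104.3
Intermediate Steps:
y(g) = 0
w = 116/51 (w = 2 - 1/(6*(17/(-28))) = 2 - 1/(6*(17*(-1/28))) = 2 - 1/(6*(-17/28)) = 2 - 1/6*(-28/17) = 2 + 14/51 = 116/51 ≈ 2.2745)
W(u) = 0 (W(u) = 0*2 = 0)
Q(f, o) = -5
(2092 + (15 + w*1)) + Q(-54, W(3)) = (2092 + (15 + (116/51)*1)) - 5 = (2092 + (15 + 116/51)) - 5 = (2092 + 881/51) - 5 = 107573/51 - 5 = 107318/51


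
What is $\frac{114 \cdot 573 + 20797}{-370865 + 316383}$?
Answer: $- \frac{86119}{54482} \approx -1.5807$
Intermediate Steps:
$\frac{114 \cdot 573 + 20797}{-370865 + 316383} = \frac{65322 + 20797}{-54482} = 86119 \left(- \frac{1}{54482}\right) = - \frac{86119}{54482}$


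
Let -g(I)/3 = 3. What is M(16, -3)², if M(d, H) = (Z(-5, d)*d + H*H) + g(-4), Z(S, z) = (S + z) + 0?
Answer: 30976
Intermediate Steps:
g(I) = -9 (g(I) = -3*3 = -9)
Z(S, z) = S + z
M(d, H) = -9 + H² + d*(-5 + d) (M(d, H) = ((-5 + d)*d + H*H) - 9 = (d*(-5 + d) + H²) - 9 = (H² + d*(-5 + d)) - 9 = -9 + H² + d*(-5 + d))
M(16, -3)² = (-9 + (-3)² + 16*(-5 + 16))² = (-9 + 9 + 16*11)² = (-9 + 9 + 176)² = 176² = 30976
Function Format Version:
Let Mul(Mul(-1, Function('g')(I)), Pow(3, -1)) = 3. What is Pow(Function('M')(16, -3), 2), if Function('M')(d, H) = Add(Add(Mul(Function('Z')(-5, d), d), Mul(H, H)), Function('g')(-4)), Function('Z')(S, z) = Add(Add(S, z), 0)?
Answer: 30976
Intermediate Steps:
Function('g')(I) = -9 (Function('g')(I) = Mul(-3, 3) = -9)
Function('Z')(S, z) = Add(S, z)
Function('M')(d, H) = Add(-9, Pow(H, 2), Mul(d, Add(-5, d))) (Function('M')(d, H) = Add(Add(Mul(Add(-5, d), d), Mul(H, H)), -9) = Add(Add(Mul(d, Add(-5, d)), Pow(H, 2)), -9) = Add(Add(Pow(H, 2), Mul(d, Add(-5, d))), -9) = Add(-9, Pow(H, 2), Mul(d, Add(-5, d))))
Pow(Function('M')(16, -3), 2) = Pow(Add(-9, Pow(-3, 2), Mul(16, Add(-5, 16))), 2) = Pow(Add(-9, 9, Mul(16, 11)), 2) = Pow(Add(-9, 9, 176), 2) = Pow(176, 2) = 30976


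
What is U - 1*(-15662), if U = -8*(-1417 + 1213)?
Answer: 17294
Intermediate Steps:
U = 1632 (U = -8*(-204) = 1632)
U - 1*(-15662) = 1632 - 1*(-15662) = 1632 + 15662 = 17294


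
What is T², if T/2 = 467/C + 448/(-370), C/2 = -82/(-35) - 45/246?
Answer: 60111515171544004/1315184644225 ≈ 45706.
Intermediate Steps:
C = 6199/1435 (C = 2*(-82/(-35) - 45/246) = 2*(-82*(-1/35) - 45*1/246) = 2*(82/35 - 15/82) = 2*(6199/2870) = 6199/1435 ≈ 4.3199)
T = 245176498/1146815 (T = 2*(467/(6199/1435) + 448/(-370)) = 2*(467*(1435/6199) + 448*(-1/370)) = 2*(670145/6199 - 224/185) = 2*(122588249/1146815) = 245176498/1146815 ≈ 213.79)
T² = (245176498/1146815)² = 60111515171544004/1315184644225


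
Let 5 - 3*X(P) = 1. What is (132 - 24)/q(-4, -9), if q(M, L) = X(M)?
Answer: 81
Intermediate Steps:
X(P) = 4/3 (X(P) = 5/3 - 1/3*1 = 5/3 - 1/3 = 4/3)
q(M, L) = 4/3
(132 - 24)/q(-4, -9) = (132 - 24)/(4/3) = (3/4)*108 = 81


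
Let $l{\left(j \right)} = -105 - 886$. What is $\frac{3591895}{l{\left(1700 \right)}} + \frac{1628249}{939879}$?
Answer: $- \frac{3374333085946}{931420089} \approx -3622.8$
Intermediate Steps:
$l{\left(j \right)} = -991$ ($l{\left(j \right)} = -105 - 886 = -991$)
$\frac{3591895}{l{\left(1700 \right)}} + \frac{1628249}{939879} = \frac{3591895}{-991} + \frac{1628249}{939879} = 3591895 \left(- \frac{1}{991}\right) + 1628249 \cdot \frac{1}{939879} = - \frac{3591895}{991} + \frac{1628249}{939879} = - \frac{3374333085946}{931420089}$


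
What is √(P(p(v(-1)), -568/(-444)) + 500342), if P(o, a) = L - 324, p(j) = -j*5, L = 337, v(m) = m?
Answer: 3*√55595 ≈ 707.36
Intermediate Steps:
p(j) = -5*j
P(o, a) = 13 (P(o, a) = 337 - 324 = 13)
√(P(p(v(-1)), -568/(-444)) + 500342) = √(13 + 500342) = √500355 = 3*√55595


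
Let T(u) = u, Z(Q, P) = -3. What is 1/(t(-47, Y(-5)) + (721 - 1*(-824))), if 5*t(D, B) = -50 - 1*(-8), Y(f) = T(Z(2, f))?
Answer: 5/7683 ≈ 0.00065079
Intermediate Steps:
Y(f) = -3
t(D, B) = -42/5 (t(D, B) = (-50 - 1*(-8))/5 = (-50 + 8)/5 = (⅕)*(-42) = -42/5)
1/(t(-47, Y(-5)) + (721 - 1*(-824))) = 1/(-42/5 + (721 - 1*(-824))) = 1/(-42/5 + (721 + 824)) = 1/(-42/5 + 1545) = 1/(7683/5) = 5/7683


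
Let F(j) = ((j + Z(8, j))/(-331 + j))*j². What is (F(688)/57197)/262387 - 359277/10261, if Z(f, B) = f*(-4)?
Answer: -1924919080851746167/54976041834072303 ≈ -35.014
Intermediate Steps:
Z(f, B) = -4*f
F(j) = j²*(-32 + j)/(-331 + j) (F(j) = ((j - 4*8)/(-331 + j))*j² = ((j - 32)/(-331 + j))*j² = ((-32 + j)/(-331 + j))*j² = j²*(-32 + j)/(-331 + j))
(F(688)/57197)/262387 - 359277/10261 = ((688²*(-32 + 688)/(-331 + 688))/57197)/262387 - 359277/10261 = ((473344*656/357)*(1/57197))*(1/262387) - 359277*1/10261 = ((473344*(1/357)*656)*(1/57197))*(1/262387) - 359277/10261 = ((310513664/357)*(1/57197))*(1/262387) - 359277/10261 = (310513664/20419329)*(1/262387) - 359277/10261 = 310513664/5357766478323 - 359277/10261 = -1924919080851746167/54976041834072303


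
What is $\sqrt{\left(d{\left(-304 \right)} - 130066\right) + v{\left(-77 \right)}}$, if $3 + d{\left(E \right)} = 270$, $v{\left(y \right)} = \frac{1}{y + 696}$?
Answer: $\frac{2 i \sqrt{12433478505}}{619} \approx 360.28 i$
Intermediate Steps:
$v{\left(y \right)} = \frac{1}{696 + y}$
$d{\left(E \right)} = 267$ ($d{\left(E \right)} = -3 + 270 = 267$)
$\sqrt{\left(d{\left(-304 \right)} - 130066\right) + v{\left(-77 \right)}} = \sqrt{\left(267 - 130066\right) + \frac{1}{696 - 77}} = \sqrt{-129799 + \frac{1}{619}} = \sqrt{- \frac{80345580}{619}} = \frac{2 i \sqrt{12433478505}}{619}$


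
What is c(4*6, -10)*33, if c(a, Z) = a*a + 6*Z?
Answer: 17028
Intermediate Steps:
c(a, Z) = a² + 6*Z
c(4*6, -10)*33 = ((4*6)² + 6*(-10))*33 = (24² - 60)*33 = (576 - 60)*33 = 516*33 = 17028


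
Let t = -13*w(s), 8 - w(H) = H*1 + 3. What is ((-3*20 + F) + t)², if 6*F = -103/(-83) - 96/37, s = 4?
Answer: 1820489055025/339517476 ≈ 5362.0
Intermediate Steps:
F = -4157/18426 (F = (-103/(-83) - 96/37)/6 = (-103*(-1/83) - 96*1/37)/6 = (103/83 - 96/37)/6 = (⅙)*(-4157/3071) = -4157/18426 ≈ -0.22561)
w(H) = 5 - H (w(H) = 8 - (H*1 + 3) = 8 - (H + 3) = 8 - (3 + H) = 8 + (-3 - H) = 5 - H)
t = -13 (t = -13*(5 - 1*4) = -13*(5 - 4) = -13*1 = -13)
((-3*20 + F) + t)² = ((-3*20 - 4157/18426) - 13)² = ((-60 - 4157/18426) - 13)² = (-1109717/18426 - 13)² = (-1349255/18426)² = 1820489055025/339517476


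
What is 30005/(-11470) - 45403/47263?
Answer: -387779745/108421322 ≈ -3.5766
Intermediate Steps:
30005/(-11470) - 45403/47263 = 30005*(-1/11470) - 45403*1/47263 = -6001/2294 - 45403/47263 = -387779745/108421322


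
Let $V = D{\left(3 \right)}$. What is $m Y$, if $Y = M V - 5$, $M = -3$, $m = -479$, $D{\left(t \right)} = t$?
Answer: $6706$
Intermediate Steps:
$V = 3$
$Y = -14$ ($Y = \left(-3\right) 3 - 5 = -9 - 5 = -14$)
$m Y = \left(-479\right) \left(-14\right) = 6706$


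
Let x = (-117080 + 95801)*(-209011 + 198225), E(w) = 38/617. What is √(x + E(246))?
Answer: 2*√21843486945253/617 ≈ 15150.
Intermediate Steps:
E(w) = 38/617 (E(w) = 38*(1/617) = 38/617)
x = 229515294 (x = -21279*(-10786) = 229515294)
√(x + E(246)) = √(229515294 + 38/617) = √(141610936436/617) = 2*√21843486945253/617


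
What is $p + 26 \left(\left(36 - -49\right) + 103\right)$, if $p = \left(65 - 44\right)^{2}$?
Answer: $5329$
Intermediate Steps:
$p = 441$ ($p = 21^{2} = 441$)
$p + 26 \left(\left(36 - -49\right) + 103\right) = 441 + 26 \left(\left(36 - -49\right) + 103\right) = 441 + 26 \left(\left(36 + 49\right) + 103\right) = 441 + 26 \left(85 + 103\right) = 441 + 26 \cdot 188 = 441 + 4888 = 5329$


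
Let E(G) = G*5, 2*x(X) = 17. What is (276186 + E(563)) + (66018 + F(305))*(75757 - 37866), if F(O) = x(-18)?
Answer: 5004178225/2 ≈ 2.5021e+9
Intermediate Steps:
x(X) = 17/2 (x(X) = (½)*17 = 17/2)
F(O) = 17/2
E(G) = 5*G
(276186 + E(563)) + (66018 + F(305))*(75757 - 37866) = (276186 + 5*563) + (66018 + 17/2)*(75757 - 37866) = (276186 + 2815) + (132053/2)*37891 = 279001 + 5003620223/2 = 5004178225/2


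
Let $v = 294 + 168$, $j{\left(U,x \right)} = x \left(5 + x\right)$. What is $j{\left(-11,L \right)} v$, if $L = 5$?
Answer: $23100$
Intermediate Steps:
$v = 462$
$j{\left(-11,L \right)} v = 5 \left(5 + 5\right) 462 = 5 \cdot 10 \cdot 462 = 50 \cdot 462 = 23100$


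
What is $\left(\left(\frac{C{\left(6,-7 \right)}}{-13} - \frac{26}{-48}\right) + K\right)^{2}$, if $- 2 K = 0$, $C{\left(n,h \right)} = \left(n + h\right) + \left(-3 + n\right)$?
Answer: $\frac{14641}{97344} \approx 0.1504$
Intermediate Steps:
$C{\left(n,h \right)} = -3 + h + 2 n$ ($C{\left(n,h \right)} = \left(h + n\right) + \left(-3 + n\right) = -3 + h + 2 n$)
$K = 0$ ($K = \left(- \frac{1}{2}\right) 0 = 0$)
$\left(\left(\frac{C{\left(6,-7 \right)}}{-13} - \frac{26}{-48}\right) + K\right)^{2} = \left(\left(\frac{-3 - 7 + 2 \cdot 6}{-13} - \frac{26}{-48}\right) + 0\right)^{2} = \left(\left(\left(-3 - 7 + 12\right) \left(- \frac{1}{13}\right) - - \frac{13}{24}\right) + 0\right)^{2} = \left(\left(2 \left(- \frac{1}{13}\right) + \frac{13}{24}\right) + 0\right)^{2} = \left(\left(- \frac{2}{13} + \frac{13}{24}\right) + 0\right)^{2} = \left(\frac{121}{312} + 0\right)^{2} = \left(\frac{121}{312}\right)^{2} = \frac{14641}{97344}$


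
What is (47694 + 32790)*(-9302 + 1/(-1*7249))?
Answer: -5427052136316/7249 ≈ -7.4866e+8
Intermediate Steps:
(47694 + 32790)*(-9302 + 1/(-1*7249)) = 80484*(-9302 + 1/(-7249)) = 80484*(-9302 - 1/7249) = 80484*(-67430199/7249) = -5427052136316/7249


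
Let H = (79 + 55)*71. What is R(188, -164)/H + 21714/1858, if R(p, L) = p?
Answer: 51734075/4419253 ≈ 11.707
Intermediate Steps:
H = 9514 (H = 134*71 = 9514)
R(188, -164)/H + 21714/1858 = 188/9514 + 21714/1858 = 188*(1/9514) + 21714*(1/1858) = 94/4757 + 10857/929 = 51734075/4419253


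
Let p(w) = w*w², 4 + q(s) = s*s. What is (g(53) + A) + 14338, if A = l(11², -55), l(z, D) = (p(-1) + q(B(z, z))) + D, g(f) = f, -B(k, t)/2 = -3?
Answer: 14367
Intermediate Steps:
B(k, t) = 6 (B(k, t) = -2*(-3) = 6)
q(s) = -4 + s² (q(s) = -4 + s*s = -4 + s²)
p(w) = w³
l(z, D) = 31 + D (l(z, D) = ((-1)³ + (-4 + 6²)) + D = (-1 + (-4 + 36)) + D = (-1 + 32) + D = 31 + D)
A = -24 (A = 31 - 55 = -24)
(g(53) + A) + 14338 = (53 - 24) + 14338 = 29 + 14338 = 14367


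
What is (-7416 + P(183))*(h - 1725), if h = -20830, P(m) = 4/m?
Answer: 30609931820/183 ≈ 1.6727e+8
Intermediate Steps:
(-7416 + P(183))*(h - 1725) = (-7416 + 4/183)*(-20830 - 1725) = (-7416 + 4*(1/183))*(-22555) = (-7416 + 4/183)*(-22555) = -1357124/183*(-22555) = 30609931820/183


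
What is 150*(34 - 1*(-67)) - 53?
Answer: 15097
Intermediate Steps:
150*(34 - 1*(-67)) - 53 = 150*(34 + 67) - 53 = 150*101 - 53 = 15150 - 53 = 15097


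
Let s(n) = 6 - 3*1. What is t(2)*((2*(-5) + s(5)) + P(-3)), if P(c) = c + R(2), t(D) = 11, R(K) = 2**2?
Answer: -66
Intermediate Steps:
R(K) = 4
s(n) = 3 (s(n) = 6 - 3 = 3)
P(c) = 4 + c (P(c) = c + 4 = 4 + c)
t(2)*((2*(-5) + s(5)) + P(-3)) = 11*((2*(-5) + 3) + (4 - 3)) = 11*((-10 + 3) + 1) = 11*(-7 + 1) = 11*(-6) = -66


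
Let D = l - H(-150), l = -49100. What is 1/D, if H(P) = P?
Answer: -1/48950 ≈ -2.0429e-5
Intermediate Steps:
D = -48950 (D = -49100 - 1*(-150) = -49100 + 150 = -48950)
1/D = 1/(-48950) = -1/48950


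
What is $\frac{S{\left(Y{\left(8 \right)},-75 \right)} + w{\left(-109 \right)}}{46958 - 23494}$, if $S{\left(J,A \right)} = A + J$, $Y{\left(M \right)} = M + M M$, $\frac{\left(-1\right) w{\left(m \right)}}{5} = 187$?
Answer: $- \frac{67}{1676} \approx -0.039976$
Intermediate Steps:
$w{\left(m \right)} = -935$ ($w{\left(m \right)} = \left(-5\right) 187 = -935$)
$Y{\left(M \right)} = M + M^{2}$
$\frac{S{\left(Y{\left(8 \right)},-75 \right)} + w{\left(-109 \right)}}{46958 - 23494} = \frac{\left(-75 + 8 \left(1 + 8\right)\right) - 935}{46958 - 23494} = \frac{\left(-75 + 8 \cdot 9\right) - 935}{23464} = \left(\left(-75 + 72\right) - 935\right) \frac{1}{23464} = \left(-3 - 935\right) \frac{1}{23464} = \left(-938\right) \frac{1}{23464} = - \frac{67}{1676}$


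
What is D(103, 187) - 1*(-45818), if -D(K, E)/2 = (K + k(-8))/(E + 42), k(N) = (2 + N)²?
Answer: 10492044/229 ≈ 45817.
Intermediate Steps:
D(K, E) = -2*(36 + K)/(42 + E) (D(K, E) = -2*(K + (2 - 8)²)/(E + 42) = -2*(K + (-6)²)/(42 + E) = -2*(K + 36)/(42 + E) = -2*(36 + K)/(42 + E))
D(103, 187) - 1*(-45818) = 2*(-36 - 1*103)/(42 + 187) - 1*(-45818) = 2*(-36 - 103)/229 + 45818 = 2*(1/229)*(-139) + 45818 = -278/229 + 45818 = 10492044/229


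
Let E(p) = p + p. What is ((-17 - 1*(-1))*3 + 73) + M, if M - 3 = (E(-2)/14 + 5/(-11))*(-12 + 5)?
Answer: 365/11 ≈ 33.182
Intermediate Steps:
E(p) = 2*p
M = 90/11 (M = 3 + ((2*(-2))/14 + 5/(-11))*(-12 + 5) = 3 + (-4*1/14 + 5*(-1/11))*(-7) = 3 + (-2/7 - 5/11)*(-7) = 3 - 57/77*(-7) = 3 + 57/11 = 90/11 ≈ 8.1818)
((-17 - 1*(-1))*3 + 73) + M = ((-17 - 1*(-1))*3 + 73) + 90/11 = ((-17 + 1)*3 + 73) + 90/11 = (-16*3 + 73) + 90/11 = (-48 + 73) + 90/11 = 25 + 90/11 = 365/11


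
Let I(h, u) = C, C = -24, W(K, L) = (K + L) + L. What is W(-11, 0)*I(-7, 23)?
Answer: 264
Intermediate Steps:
W(K, L) = K + 2*L
I(h, u) = -24
W(-11, 0)*I(-7, 23) = (-11 + 2*0)*(-24) = (-11 + 0)*(-24) = -11*(-24) = 264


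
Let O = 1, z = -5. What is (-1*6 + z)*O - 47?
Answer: -58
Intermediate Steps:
(-1*6 + z)*O - 47 = (-1*6 - 5)*1 - 47 = (-6 - 5)*1 - 47 = -11*1 - 47 = -11 - 47 = -58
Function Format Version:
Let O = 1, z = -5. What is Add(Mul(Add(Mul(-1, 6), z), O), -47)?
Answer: -58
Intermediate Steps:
Add(Mul(Add(Mul(-1, 6), z), O), -47) = Add(Mul(Add(Mul(-1, 6), -5), 1), -47) = Add(Mul(Add(-6, -5), 1), -47) = Add(Mul(-11, 1), -47) = Add(-11, -47) = -58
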